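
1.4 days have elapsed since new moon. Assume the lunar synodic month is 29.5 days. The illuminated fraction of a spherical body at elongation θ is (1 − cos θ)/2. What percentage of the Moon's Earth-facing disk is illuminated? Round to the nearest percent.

2%

Phase angle: θ = 360°·(1.4 d)/(29.5 d) = 17.1°.
With cos θ = 0.956, the lit fraction is (1 − 0.956)/2 ≈ 0.022, so 2%.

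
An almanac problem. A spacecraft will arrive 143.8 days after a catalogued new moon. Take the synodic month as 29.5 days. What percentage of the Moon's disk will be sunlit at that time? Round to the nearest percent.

15%

143.8 d spans 4 complete synodic months (4 × 29.5 = 118.00 d) plus 25.80 d.
Elongation θ = 360° × 25.80/29.5 ≈ 314.8°.
With cos θ = 0.705, the lit fraction is (1 − 0.705)/2 ≈ 0.147, so 15%.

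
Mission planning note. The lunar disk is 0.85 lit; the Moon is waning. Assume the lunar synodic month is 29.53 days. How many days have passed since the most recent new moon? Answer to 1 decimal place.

cos θ = 1 − 2f = -0.700, giving a principal value of 134.4°.
Waning ⇒ past full, so θ = 360° − 134.4° = 225.6°.
That fraction of the synodic month is 225.6/360 × 29.53 d ≈ 18.50 d.

18.5 days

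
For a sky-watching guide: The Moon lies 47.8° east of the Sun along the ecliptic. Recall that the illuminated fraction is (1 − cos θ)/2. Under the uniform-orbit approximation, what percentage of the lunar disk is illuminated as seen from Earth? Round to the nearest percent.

16%

Half-versine of 47.8°: (1 − 0.672)/2 = 0.164, i.e. 16%.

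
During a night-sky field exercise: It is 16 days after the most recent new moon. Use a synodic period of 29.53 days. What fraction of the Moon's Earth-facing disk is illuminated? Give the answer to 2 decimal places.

Elongation θ = 360° × 16/29.53 ≈ 195.1°.
Illuminated fraction = (1 − cos 195.1°)/2 = (1 − (-0.966))/2 ≈ 0.983.

0.98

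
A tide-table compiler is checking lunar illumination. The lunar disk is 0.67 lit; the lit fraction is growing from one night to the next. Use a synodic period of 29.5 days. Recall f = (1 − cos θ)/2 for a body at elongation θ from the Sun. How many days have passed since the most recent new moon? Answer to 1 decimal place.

9.0 days

cos θ = 1 − 2f = -0.340, giving a principal value of 109.9°.
Before full moon the principal value applies: θ = 109.9°.
At 360°/29.5 d per day, 109.9° corresponds to 9.00 days.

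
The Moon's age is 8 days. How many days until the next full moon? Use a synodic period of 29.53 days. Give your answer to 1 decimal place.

Full moon occurs at elongation 180°, i.e. at age 29.53 × 180/360 = 14.765 d.
That is 14.765 − 8 = 6.765 days ahead.

6.8 days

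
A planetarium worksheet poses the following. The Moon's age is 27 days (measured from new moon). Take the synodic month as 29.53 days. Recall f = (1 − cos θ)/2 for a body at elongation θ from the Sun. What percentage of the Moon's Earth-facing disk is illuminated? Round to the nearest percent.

7%

The Moon has covered 27/29.53 of its cycle, so θ ≈ 360° × 27/29.53 = 329.2°.
cos 329.2° = 0.859, so f = (1 − 0.859)/2 = 0.071, so 7%.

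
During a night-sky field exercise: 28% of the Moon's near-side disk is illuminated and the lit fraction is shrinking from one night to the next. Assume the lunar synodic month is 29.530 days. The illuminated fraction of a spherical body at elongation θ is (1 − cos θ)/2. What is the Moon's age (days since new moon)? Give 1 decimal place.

From f = (1 − cos θ)/2: cos θ = 1 − 2×0.28 = 0.440; arccos → 63.9°.
Since the Moon is past full (waning), take the reflex angle: θ = 360° − 63.9° = 296.1°.
That fraction of the synodic month is 296.1/360 × 29.530 d ≈ 24.29 d.

24.3 days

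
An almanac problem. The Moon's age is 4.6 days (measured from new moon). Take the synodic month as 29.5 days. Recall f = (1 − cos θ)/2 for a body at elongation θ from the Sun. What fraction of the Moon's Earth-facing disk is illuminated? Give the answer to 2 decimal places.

0.22

The Moon has covered 4.6/29.5 of its cycle, so θ ≈ 360° × 4.6/29.5 = 56.1°.
Illuminated fraction = (1 − cos 56.1°)/2 = (1 − 0.557)/2 ≈ 0.221.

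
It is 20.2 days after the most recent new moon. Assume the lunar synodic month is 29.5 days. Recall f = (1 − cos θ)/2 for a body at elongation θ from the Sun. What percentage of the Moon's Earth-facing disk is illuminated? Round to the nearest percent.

Phase angle: θ = 360°·(20.2 d)/(29.5 d) = 246.5°.
cos 246.5° = (-0.399), so f = (1 − (-0.399))/2 = 0.699, so 70%.

70%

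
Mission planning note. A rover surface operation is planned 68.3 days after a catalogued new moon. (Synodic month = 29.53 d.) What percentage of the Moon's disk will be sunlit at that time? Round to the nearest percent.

Reduce mod P: 68.3 − 2×29.53 = 9.24 d into the current lunation.
The Moon has covered 9.24/29.53 of its cycle, so θ ≈ 360° × 9.24/29.53 = 112.6°.
cos 112.6° = (-0.385), so f = (1 − (-0.385))/2 = 0.693, so 69%.

69%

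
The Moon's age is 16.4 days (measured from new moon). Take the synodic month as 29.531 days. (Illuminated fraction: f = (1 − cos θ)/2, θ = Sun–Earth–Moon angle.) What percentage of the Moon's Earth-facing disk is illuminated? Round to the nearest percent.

97%

Elongation θ = 360° × 16.4/29.531 ≈ 199.9°.
Illuminated fraction = (1 − cos 199.9°)/2 = (1 − (-0.940))/2 ≈ 0.970, so 97%.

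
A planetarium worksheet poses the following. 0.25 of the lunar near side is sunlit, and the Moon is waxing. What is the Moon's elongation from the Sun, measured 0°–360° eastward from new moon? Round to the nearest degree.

Invert f = (1 − cos θ)/2 to get cos θ = 1 − 2(0.25) = 0.500, hence θ₀ = arccos 0.500 = 60.0°.
Before full moon the principal value applies: θ = 60.0°.

60°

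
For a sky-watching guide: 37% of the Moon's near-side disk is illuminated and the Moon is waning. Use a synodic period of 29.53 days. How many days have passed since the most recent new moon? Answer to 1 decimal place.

cos θ = 1 − 2f = 0.260, giving a principal value of 74.9°.
Since the Moon is past full (waning), take the reflex angle: θ = 360° − 74.9° = 285.1°.
That fraction of the synodic month is 285.1/360 × 29.53 d ≈ 23.38 d.

23.4 days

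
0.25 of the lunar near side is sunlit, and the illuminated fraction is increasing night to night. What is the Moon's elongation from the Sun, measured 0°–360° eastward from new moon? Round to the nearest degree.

60°

From f = (1 − cos θ)/2: cos θ = 1 − 2×0.25 = 0.500; arccos → 60.0°.
Before full moon the principal value applies: θ = 60.0°.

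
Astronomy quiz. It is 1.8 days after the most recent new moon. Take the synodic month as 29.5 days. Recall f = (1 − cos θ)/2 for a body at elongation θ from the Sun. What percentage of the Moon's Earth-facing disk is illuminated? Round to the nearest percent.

Phase angle: θ = 360°·(1.8 d)/(29.5 d) = 22.0°.
cos 22.0° = 0.927, so f = (1 − 0.927)/2 = 0.036, so 4%.

4%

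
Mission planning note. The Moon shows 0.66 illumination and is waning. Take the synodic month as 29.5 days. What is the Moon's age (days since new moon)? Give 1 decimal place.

20.6 days

cos θ = 1 − 2f = -0.320, giving a principal value of 108.7°.
A waning Moon lies in 180°–360°, so θ = 360° − 108.7° = 251.3°.
At 360°/29.5 d per day, 251.3° corresponds to 20.60 days.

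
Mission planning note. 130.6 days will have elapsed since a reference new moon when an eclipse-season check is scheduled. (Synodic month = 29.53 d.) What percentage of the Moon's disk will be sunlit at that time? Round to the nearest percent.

130.6 d spans 4 complete synodic months (4 × 29.53 = 118.12 d) plus 12.48 d.
The Moon has covered 12.48/29.53 of its cycle, so θ ≈ 360° × 12.48/29.53 = 152.1°.
Illuminated fraction = (1 − cos 152.1°)/2 = (1 − (-0.884))/2 ≈ 0.942, so 94%.

94%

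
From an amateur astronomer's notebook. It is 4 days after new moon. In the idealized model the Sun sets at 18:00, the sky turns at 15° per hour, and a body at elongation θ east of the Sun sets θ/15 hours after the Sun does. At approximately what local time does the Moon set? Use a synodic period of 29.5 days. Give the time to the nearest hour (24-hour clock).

Elongation θ = 360° × 4/29.5 ≈ 48.8°.
At 15° of sky rotation per hour, 48.8° corresponds to a 3.25 h lag.
18:00 + 3.25 h ≈ 21:15 → 21:00 to the nearest hour.

21:00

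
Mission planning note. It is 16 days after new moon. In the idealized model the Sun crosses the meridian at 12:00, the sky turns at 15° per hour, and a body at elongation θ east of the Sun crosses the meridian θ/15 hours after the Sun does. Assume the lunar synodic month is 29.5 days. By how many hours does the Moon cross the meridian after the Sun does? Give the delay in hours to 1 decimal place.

13.0 h

Elongation θ = 360° × 16/29.5 ≈ 195.3°.
Delay after the Sun = 195.3° / (15°/h) ≈ 13.02 h.
So the Moon crosses the meridian 13.02 h after the Sun.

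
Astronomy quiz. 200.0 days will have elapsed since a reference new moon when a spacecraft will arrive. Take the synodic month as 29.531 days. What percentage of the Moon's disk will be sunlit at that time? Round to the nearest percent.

Reduce mod P: 200.0 − 6×29.531 = 22.81 d into the current lunation.
Phase angle: θ = 360°·(22.81 d)/(29.531 d) = 278.1°.
Illuminated fraction = (1 − cos 278.1°)/2 = (1 − 0.141)/2 ≈ 0.429, so 43%.

43%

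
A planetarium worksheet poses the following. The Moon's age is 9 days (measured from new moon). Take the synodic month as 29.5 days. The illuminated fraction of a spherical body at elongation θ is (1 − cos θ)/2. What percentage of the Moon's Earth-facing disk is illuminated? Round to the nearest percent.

67%

Phase angle: θ = 360°·(9 d)/(29.5 d) = 109.8°.
With cos θ = (-0.339), the lit fraction is (1 − (-0.339))/2 ≈ 0.670, so 67%.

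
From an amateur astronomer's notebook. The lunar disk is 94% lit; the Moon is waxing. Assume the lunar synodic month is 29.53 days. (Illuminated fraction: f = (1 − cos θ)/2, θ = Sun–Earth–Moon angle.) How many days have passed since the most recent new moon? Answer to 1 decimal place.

12.4 days

cos θ = 1 − 2f = -0.880, giving a principal value of 151.6°.
Waxing ⇒ before full, so θ = 151.6°.
That fraction of the synodic month is 151.6/360 × 29.53 d ≈ 12.44 d.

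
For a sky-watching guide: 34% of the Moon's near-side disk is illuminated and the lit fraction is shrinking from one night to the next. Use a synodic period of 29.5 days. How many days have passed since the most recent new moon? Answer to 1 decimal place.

23.7 days

From f = (1 − cos θ)/2: cos θ = 1 − 2×0.34 = 0.320; arccos → 71.3°.
Since the Moon is past full (waning), take the reflex angle: θ = 360° − 71.3° = 288.7°.
At 360°/29.5 d per day, 288.7° corresponds to 23.65 days.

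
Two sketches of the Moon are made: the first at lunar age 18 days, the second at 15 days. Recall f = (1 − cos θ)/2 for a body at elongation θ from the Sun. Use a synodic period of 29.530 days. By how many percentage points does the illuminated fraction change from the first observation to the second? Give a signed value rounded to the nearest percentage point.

+11 pp

First observation: θ = 360°·18/29.530 = 219.4°, so f = 0.886.
Second observation: θ = 182.9°, f = 0.999.
Δf = 0.999 − 0.886 = +0.113, i.e. +11 pp.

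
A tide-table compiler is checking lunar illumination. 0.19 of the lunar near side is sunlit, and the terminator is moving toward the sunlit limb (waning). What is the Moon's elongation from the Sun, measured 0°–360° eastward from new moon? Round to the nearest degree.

From f = (1 − cos θ)/2: cos θ = 1 − 2×0.19 = 0.620; arccos → 51.7°.
A waning Moon lies in 180°–360°, so θ = 360° − 51.7° = 308.3°.

308°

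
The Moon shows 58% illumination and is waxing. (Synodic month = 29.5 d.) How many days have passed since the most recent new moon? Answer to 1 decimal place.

cos θ = 1 − 2f = -0.160, giving a principal value of 99.2°.
The Moon is waxing (0°–180°), so θ = 99.2° directly.
That fraction of the synodic month is 99.2/360 × 29.5 d ≈ 8.13 d.

8.1 days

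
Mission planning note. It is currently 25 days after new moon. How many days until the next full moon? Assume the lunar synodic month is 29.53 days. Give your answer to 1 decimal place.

Full moon occurs at elongation 180°, i.e. at age 29.53 × 180/360 = 14.765 d.
Already past this cycle's full moon; the next is at 14.765 + 29.53 = 44.295 d, so 44.295 − 25 = 19.295 days.

19.3 days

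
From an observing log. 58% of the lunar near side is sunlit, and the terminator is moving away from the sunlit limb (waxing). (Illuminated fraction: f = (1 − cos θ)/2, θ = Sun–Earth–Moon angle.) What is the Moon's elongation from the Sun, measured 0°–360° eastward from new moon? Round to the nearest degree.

cos θ = 1 − 2f = -0.160, giving a principal value of 99.2°.
Before full moon the principal value applies: θ = 99.2°.

99°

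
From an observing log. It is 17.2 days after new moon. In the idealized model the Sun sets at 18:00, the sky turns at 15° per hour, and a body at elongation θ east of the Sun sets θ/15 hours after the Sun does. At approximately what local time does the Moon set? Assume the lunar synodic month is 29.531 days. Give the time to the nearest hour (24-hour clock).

08:00

The Moon has covered 17.2/29.531 of its cycle, so θ ≈ 360° × 17.2/29.531 = 209.7°.
At 15° of sky rotation per hour, 209.7° corresponds to a 13.98 h lag.
18:00 + 13.98 h ≈ 07:59 → 08:00 to the nearest hour.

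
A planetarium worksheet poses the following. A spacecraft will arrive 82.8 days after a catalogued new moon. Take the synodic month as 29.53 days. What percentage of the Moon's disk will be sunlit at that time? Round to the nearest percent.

Reduce mod P: 82.8 − 2×29.53 = 23.74 d into the current lunation.
The Moon has covered 23.74/29.53 of its cycle, so θ ≈ 360° × 23.74/29.53 = 289.4°.
Illuminated fraction = (1 − cos 289.4°)/2 = (1 − 0.332)/2 ≈ 0.334, so 33%.

33%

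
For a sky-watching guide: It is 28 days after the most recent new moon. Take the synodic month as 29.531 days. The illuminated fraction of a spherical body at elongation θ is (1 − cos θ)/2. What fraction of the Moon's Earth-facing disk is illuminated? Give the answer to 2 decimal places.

The Moon has covered 28/29.531 of its cycle, so θ ≈ 360° × 28/29.531 = 341.3°.
With cos θ = 0.947, the lit fraction is (1 − 0.947)/2 ≈ 0.026.

0.03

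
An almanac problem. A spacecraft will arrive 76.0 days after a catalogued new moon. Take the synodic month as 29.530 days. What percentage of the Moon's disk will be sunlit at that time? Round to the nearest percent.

95%

76.0/29.530 = 2.574 lunations, so 2 complete cycles and 16.94 d into the next.
Phase angle: θ = 360°·(16.94 d)/(29.530 d) = 206.5°.
cos 206.5° = (-0.895), so f = (1 − (-0.895))/2 = 0.947, so 95%.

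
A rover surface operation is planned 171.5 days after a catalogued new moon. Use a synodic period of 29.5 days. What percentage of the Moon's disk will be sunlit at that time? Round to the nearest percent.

31%

Reduce mod P: 171.5 − 5×29.5 = 24.00 d into the current lunation.
The Moon has covered 24.00/29.5 of its cycle, so θ ≈ 360° × 24.00/29.5 = 292.9°.
With cos θ = 0.389, the lit fraction is (1 − 0.389)/2 ≈ 0.306, so 31%.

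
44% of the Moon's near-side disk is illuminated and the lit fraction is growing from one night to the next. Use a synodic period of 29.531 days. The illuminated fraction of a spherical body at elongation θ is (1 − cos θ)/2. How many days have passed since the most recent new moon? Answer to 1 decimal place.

cos θ = 1 − 2f = 0.120, giving a principal value of 83.1°.
Waxing ⇒ before full, so θ = 83.1°.
At 360°/29.531 d per day, 83.1° corresponds to 6.82 days.

6.8 days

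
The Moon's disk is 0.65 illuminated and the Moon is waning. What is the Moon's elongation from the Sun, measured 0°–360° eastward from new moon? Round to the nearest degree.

253°

cos θ = 1 − 2f = -0.300, giving a principal value of 107.5°.
A waning Moon lies in 180°–360°, so θ = 360° − 107.5° = 252.5°.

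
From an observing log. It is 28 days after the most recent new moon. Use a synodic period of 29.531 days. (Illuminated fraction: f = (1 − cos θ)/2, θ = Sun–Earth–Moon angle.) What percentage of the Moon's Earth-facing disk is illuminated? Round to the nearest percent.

Elongation θ = 360° × 28/29.531 ≈ 341.3°.
With cos θ = 0.947, the lit fraction is (1 − 0.947)/2 ≈ 0.026, so 3%.

3%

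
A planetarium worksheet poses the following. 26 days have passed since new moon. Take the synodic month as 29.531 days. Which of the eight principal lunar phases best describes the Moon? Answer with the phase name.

At 26/29.531 of the cycle, θ ≈ 317° — the waning crescent range.

waning crescent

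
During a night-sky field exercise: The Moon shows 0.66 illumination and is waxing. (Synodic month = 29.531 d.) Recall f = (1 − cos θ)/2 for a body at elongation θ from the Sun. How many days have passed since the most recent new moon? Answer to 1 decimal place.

Invert f = (1 − cos θ)/2 to get cos θ = 1 − 2(0.66) = -0.320, hence θ₀ = arccos -0.320 = 108.7°.
Waxing ⇒ before full, so θ = 108.7°.
That fraction of the synodic month is 108.7/360 × 29.531 d ≈ 8.91 d.

8.9 days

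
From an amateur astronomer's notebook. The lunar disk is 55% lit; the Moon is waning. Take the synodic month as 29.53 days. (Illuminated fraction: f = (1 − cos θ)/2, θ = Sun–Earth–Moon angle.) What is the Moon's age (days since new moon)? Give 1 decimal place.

cos θ = 1 − 2f = -0.100, giving a principal value of 95.7°.
Since the Moon is past full (waning), take the reflex angle: θ = 360° − 95.7° = 264.3°.
That fraction of the synodic month is 264.3/360 × 29.53 d ≈ 21.68 d.

21.7 days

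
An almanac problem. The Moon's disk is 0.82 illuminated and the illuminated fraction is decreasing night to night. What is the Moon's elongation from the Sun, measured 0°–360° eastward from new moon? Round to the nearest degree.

230°

Invert f = (1 − cos θ)/2 to get cos θ = 1 − 2(0.82) = -0.640, hence θ₀ = arccos -0.640 = 129.8°.
A waning Moon lies in 180°–360°, so θ = 360° − 129.8° = 230.2°.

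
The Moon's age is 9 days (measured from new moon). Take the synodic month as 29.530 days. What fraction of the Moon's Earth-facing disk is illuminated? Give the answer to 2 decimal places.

0.67

The Moon has covered 9/29.530 of its cycle, so θ ≈ 360° × 9/29.530 = 109.7°.
cos 109.7° = (-0.337), so f = (1 − (-0.337))/2 = 0.669.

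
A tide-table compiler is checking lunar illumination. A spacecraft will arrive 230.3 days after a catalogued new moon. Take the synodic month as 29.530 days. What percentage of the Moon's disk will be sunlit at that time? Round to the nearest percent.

Reduce mod P: 230.3 − 7×29.530 = 23.59 d into the current lunation.
The Moon has covered 23.59/29.530 of its cycle, so θ ≈ 360° × 23.59/29.530 = 287.6°.
Illuminated fraction = (1 − cos 287.6°)/2 = (1 − 0.302)/2 ≈ 0.349, so 35%.

35%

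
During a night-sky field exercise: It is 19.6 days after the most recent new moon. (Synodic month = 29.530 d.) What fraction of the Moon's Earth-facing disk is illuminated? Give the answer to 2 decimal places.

The Moon has covered 19.6/29.530 of its cycle, so θ ≈ 360° × 19.6/29.530 = 238.9°.
cos 238.9° = (-0.516), so f = (1 − (-0.516))/2 = 0.758.

0.76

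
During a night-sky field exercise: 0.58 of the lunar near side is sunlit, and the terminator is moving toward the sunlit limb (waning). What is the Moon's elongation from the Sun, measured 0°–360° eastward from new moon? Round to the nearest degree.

From f = (1 − cos θ)/2: cos θ = 1 − 2×0.58 = -0.160; arccos → 99.2°.
Waning ⇒ past full, so θ = 360° − 99.2° = 260.8°.

261°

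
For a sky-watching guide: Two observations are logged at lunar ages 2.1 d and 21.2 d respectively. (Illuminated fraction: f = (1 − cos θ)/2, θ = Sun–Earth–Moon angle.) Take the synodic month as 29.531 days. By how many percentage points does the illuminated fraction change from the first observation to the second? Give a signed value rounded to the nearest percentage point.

θ₁ = 360° × 2.1/29.531 = 25.6°, f₁ = (1 − cos θ₁)/2 = 0.049.
θ₂ = 360° × 21.2/29.531 = 258.4°, f₂ = (1 − cos θ₂)/2 = 0.600.
Change = f₂ − f₁ = +0.551 → +55 percentage points.

+55 pp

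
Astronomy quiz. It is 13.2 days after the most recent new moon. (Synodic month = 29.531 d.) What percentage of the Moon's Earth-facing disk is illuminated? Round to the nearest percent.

97%

Phase angle: θ = 360°·(13.2 d)/(29.531 d) = 160.9°.
With cos θ = (-0.945), the lit fraction is (1 − (-0.945))/2 ≈ 0.973, so 97%.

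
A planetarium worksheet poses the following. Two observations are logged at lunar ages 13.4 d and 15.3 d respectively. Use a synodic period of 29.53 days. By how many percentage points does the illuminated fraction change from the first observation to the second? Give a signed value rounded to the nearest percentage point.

θ₁ = 360° × 13.4/29.53 = 163.4°, f₁ = (1 − cos θ₁)/2 = 0.979.
θ₂ = 360° × 15.3/29.53 = 186.5°, f₂ = (1 − cos θ₂)/2 = 0.997.
Change = f₂ − f₁ = +0.018 → +2 percentage points.

+2 pp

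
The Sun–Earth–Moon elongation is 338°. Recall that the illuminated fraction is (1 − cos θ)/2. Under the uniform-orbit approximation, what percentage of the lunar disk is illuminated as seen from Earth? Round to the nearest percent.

Half-versine of 338°: (1 − 0.927)/2 = 0.036, i.e. 4%.

4%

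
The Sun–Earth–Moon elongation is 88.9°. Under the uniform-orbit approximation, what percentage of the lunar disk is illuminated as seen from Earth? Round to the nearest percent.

cos 88.9° = 0.019, so f = (1 − 0.019)/2 = 0.490, i.e. 49%.

49%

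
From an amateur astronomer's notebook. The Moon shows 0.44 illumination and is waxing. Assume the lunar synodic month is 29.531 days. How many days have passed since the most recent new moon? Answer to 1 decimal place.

cos θ = 1 − 2f = 0.120, giving a principal value of 83.1°.
The Moon is waxing (0°–180°), so θ = 83.1° directly.
At 360°/29.531 d per day, 83.1° corresponds to 6.82 days.

6.8 days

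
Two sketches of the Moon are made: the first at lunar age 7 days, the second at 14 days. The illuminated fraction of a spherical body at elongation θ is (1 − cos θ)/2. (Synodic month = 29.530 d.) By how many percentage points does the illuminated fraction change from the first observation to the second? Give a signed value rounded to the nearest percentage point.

+53 percentage points

First observation: θ = 360°·7/29.530 = 85.3°, so f = 0.459.
Second observation: θ = 170.7°, f = 0.993.
Δf = 0.993 − 0.459 = +0.534, i.e. +53 pp.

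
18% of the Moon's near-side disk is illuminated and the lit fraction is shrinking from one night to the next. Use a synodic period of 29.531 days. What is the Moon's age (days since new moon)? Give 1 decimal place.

Invert f = (1 − cos θ)/2 to get cos θ = 1 − 2(0.18) = 0.640, hence θ₀ = arccos 0.640 = 50.2°.
A waning Moon lies in 180°–360°, so θ = 360° − 50.2° = 309.8°.
At 360°/29.531 d per day, 309.8° corresponds to 25.41 days.

25.4 days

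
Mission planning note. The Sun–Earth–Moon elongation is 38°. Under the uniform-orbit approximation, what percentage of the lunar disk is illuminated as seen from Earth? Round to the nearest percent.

11%

f = (1 − cos 38°)/2 = (1 − 0.788)/2 ≈ 0.106, i.e. 11%.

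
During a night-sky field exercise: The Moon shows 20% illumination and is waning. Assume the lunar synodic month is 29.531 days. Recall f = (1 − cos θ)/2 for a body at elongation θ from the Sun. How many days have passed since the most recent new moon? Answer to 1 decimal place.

cos θ = 1 − 2f = 0.600, giving a principal value of 53.1°.
Since the Moon is past full (waning), take the reflex angle: θ = 360° − 53.1° = 306.9°.
At 360°/29.531 d per day, 306.9° corresponds to 25.17 days.

25.2 days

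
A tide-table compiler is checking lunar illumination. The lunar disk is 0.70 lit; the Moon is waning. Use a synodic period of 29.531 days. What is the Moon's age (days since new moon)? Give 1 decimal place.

20.2 days

From f = (1 − cos θ)/2: cos θ = 1 − 2×0.70 = -0.400; arccos → 113.6°.
Waning ⇒ past full, so θ = 360° − 113.6° = 246.4°.
Age = 29.531 × 246.4°/360° ≈ 20.21 days.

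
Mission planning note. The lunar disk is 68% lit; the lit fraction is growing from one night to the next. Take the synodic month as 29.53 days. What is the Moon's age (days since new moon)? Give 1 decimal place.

9.1 days

cos θ = 1 − 2f = -0.360, giving a principal value of 111.1°.
Before full moon the principal value applies: θ = 111.1°.
That fraction of the synodic month is 111.1/360 × 29.53 d ≈ 9.11 d.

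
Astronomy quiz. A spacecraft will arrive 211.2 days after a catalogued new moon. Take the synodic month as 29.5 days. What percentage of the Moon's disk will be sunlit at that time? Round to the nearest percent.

23%

211.2 d spans 7 complete synodic months (7 × 29.5 = 206.50 d) plus 4.70 d.
Elongation θ = 360° × 4.70/29.5 ≈ 57.4°.
Illuminated fraction = (1 − cos 57.4°)/2 = (1 − 0.539)/2 ≈ 0.230, so 23%.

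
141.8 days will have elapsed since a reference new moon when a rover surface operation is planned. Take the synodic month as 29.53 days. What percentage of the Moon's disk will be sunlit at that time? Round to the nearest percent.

141.8 d spans 4 complete synodic months (4 × 29.53 = 118.12 d) plus 23.68 d.
The Moon has covered 23.68/29.53 of its cycle, so θ ≈ 360° × 23.68/29.53 = 288.7°.
With cos θ = 0.320, the lit fraction is (1 − 0.320)/2 ≈ 0.340, so 34%.

34%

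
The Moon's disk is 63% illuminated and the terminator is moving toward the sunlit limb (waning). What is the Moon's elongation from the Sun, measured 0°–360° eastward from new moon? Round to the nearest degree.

Invert f = (1 − cos θ)/2 to get cos θ = 1 − 2(0.63) = -0.260, hence θ₀ = arccos -0.260 = 105.1°.
A waning Moon lies in 180°–360°, so θ = 360° − 105.1° = 254.9°.

255°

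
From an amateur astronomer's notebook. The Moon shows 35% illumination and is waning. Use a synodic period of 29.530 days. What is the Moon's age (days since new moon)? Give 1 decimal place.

cos θ = 1 − 2f = 0.300, giving a principal value of 72.5°.
Since the Moon is past full (waning), take the reflex angle: θ = 360° − 72.5° = 287.5°.
That fraction of the synodic month is 287.5/360 × 29.530 d ≈ 23.58 d.

23.6 days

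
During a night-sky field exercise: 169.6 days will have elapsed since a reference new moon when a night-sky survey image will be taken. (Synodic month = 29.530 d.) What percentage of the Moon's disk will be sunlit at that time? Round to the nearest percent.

169.6/29.530 = 5.743 lunations, so 5 complete cycles and 21.95 d into the next.
Elongation θ = 360° × 21.95/29.530 ≈ 267.6°.
With cos θ = (-0.042), the lit fraction is (1 − (-0.042))/2 ≈ 0.521, so 52%.

52%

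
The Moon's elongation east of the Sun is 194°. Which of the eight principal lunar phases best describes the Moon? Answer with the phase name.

full moon

194° lies in the full moon sector of the 8-phase cycle.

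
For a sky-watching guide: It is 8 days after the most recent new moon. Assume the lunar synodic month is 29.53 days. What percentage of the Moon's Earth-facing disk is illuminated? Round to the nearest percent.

Phase angle: θ = 360°·(8 d)/(29.53 d) = 97.5°.
With cos θ = (-0.131), the lit fraction is (1 − (-0.131))/2 ≈ 0.566, so 57%.

57%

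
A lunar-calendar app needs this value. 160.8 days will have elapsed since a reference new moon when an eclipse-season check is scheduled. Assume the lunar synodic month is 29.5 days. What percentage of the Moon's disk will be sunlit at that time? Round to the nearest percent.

98%

160.8 d spans 5 complete synodic months (5 × 29.5 = 147.50 d) plus 13.30 d.
The Moon has covered 13.30/29.5 of its cycle, so θ ≈ 360° × 13.30/29.5 = 162.3°.
With cos θ = (-0.953), the lit fraction is (1 − (-0.953))/2 ≈ 0.976, so 98%.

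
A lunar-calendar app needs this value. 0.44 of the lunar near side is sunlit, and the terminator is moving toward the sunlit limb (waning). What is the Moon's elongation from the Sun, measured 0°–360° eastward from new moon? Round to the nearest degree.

277°

Invert f = (1 − cos θ)/2 to get cos θ = 1 − 2(0.44) = 0.120, hence θ₀ = arccos 0.120 = 83.1°.
Waning ⇒ past full, so θ = 360° − 83.1° = 276.9°.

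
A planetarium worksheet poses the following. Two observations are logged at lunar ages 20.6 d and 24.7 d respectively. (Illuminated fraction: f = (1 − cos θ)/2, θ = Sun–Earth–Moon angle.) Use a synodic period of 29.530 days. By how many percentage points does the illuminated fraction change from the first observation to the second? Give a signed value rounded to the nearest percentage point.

First observation: θ = 360°·20.6/29.530 = 251.1°, so f = 0.662.
Second observation: θ = 301.1°, f = 0.242.
Δf = 0.242 − 0.662 = -0.420, i.e. -42 pp.

-42 percentage points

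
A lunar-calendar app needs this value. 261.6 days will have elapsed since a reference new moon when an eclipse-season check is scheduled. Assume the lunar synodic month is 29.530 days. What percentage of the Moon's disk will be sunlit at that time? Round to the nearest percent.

Reduce mod P: 261.6 − 8×29.530 = 25.36 d into the current lunation.
Elongation θ = 360° × 25.36/29.530 ≈ 309.2°.
With cos θ = 0.632, the lit fraction is (1 − 0.632)/2 ≈ 0.184, so 18%.

18%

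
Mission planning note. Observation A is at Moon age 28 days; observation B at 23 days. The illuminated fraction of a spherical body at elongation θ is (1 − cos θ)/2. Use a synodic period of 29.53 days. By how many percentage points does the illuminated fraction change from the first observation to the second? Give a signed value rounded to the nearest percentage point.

θ₁ = 360° × 28/29.53 = 341.3°, f₁ = (1 − cos θ₁)/2 = 0.026.
θ₂ = 360° × 23/29.53 = 280.4°, f₂ = (1 − cos θ₂)/2 = 0.410.
Change = f₂ − f₁ = +0.384 → +38 percentage points.

+38 pp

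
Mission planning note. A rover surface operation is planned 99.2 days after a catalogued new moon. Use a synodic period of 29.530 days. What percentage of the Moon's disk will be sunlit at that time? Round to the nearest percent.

99.2/29.530 = 3.359 lunations, so 3 complete cycles and 10.61 d into the next.
Elongation θ = 360° × 10.61/29.530 ≈ 129.3°.
With cos θ = (-0.634), the lit fraction is (1 − (-0.634))/2 ≈ 0.817, so 82%.

82%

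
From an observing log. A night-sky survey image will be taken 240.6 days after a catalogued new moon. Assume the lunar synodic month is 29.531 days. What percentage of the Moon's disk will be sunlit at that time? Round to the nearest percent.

240.6 d spans 8 complete synodic months (8 × 29.531 = 236.25 d) plus 4.35 d.
Elongation θ = 360° × 4.35/29.531 ≈ 53.1°.
With cos θ = 0.601, the lit fraction is (1 − 0.601)/2 ≈ 0.199, so 20%.

20%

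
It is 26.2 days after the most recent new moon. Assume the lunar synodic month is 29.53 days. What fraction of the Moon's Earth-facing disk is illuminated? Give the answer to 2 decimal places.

0.12

The Moon has covered 26.2/29.53 of its cycle, so θ ≈ 360° × 26.2/29.53 = 319.4°.
cos 319.4° = 0.759, so f = (1 − 0.759)/2 = 0.120.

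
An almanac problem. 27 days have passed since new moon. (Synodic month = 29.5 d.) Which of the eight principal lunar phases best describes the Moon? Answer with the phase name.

At 27/29.5 of the cycle, θ ≈ 329° — the waning crescent range.

waning crescent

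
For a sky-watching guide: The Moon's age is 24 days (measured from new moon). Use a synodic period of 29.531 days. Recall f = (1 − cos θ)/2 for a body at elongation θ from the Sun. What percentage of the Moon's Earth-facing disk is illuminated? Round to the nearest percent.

Elongation θ = 360° × 24/29.531 ≈ 292.6°.
Illuminated fraction = (1 − cos 292.6°)/2 = (1 − 0.384)/2 ≈ 0.308, so 31%.

31%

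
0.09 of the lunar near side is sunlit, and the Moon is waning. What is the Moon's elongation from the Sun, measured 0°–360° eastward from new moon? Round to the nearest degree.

From f = (1 − cos θ)/2: cos θ = 1 − 2×0.09 = 0.820; arccos → 34.9°.
Since the Moon is past full (waning), take the reflex angle: θ = 360° − 34.9° = 325.1°.

325°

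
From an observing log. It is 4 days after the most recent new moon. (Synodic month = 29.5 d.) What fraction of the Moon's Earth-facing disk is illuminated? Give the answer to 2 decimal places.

0.17

Elongation θ = 360° × 4/29.5 ≈ 48.8°.
cos 48.8° = 0.659, so f = (1 − 0.659)/2 = 0.171.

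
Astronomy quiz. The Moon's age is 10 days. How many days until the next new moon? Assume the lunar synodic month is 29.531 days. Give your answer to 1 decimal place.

19.5 days

One full lunation from the last new moon is 29.531 d; remaining = 29.531 − 10 = 19.531 d.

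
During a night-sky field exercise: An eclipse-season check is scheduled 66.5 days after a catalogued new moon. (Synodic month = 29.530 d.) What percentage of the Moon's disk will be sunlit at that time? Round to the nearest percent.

51%

Reduce mod P: 66.5 − 2×29.530 = 7.44 d into the current lunation.
Elongation θ = 360° × 7.44/29.530 ≈ 90.7°.
With cos θ = (-0.012), the lit fraction is (1 − (-0.012))/2 ≈ 0.506, so 51%.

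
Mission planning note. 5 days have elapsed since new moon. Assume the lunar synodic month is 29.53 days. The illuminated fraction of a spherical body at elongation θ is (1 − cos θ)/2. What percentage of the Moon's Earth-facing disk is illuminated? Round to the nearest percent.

26%

The Moon has covered 5/29.53 of its cycle, so θ ≈ 360° × 5/29.53 = 61.0°.
With cos θ = 0.485, the lit fraction is (1 − 0.485)/2 ≈ 0.257, so 26%.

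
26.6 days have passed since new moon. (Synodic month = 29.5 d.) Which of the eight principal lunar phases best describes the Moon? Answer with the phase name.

waning crescent

At 26.6/29.5 of the cycle, θ ≈ 325° — the waning crescent range.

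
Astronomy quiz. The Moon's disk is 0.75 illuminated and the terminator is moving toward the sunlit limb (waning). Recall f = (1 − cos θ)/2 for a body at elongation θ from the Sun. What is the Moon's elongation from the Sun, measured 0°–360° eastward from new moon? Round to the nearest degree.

240°

Invert f = (1 − cos θ)/2 to get cos θ = 1 − 2(0.75) = -0.500, hence θ₀ = arccos -0.500 = 120.0°.
Since the Moon is past full (waning), take the reflex angle: θ = 360° − 120.0° = 240.0°.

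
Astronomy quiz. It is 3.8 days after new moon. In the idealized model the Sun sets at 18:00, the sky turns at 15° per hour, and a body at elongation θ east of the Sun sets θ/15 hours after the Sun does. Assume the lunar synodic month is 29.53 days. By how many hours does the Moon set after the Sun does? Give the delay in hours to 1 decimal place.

3.1 h

Elongation θ = 360° × 3.8/29.53 ≈ 46.3°.
Delay after the Sun = 46.3° / (15°/h) ≈ 3.09 h.
So the Moon sets 3.09 h after the Sun.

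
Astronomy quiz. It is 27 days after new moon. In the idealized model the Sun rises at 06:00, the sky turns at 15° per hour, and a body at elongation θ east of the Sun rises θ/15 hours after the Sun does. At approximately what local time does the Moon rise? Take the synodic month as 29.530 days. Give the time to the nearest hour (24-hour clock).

Elongation θ = 360° × 27/29.530 ≈ 329.2°.
At 15° of sky rotation per hour, 329.2° corresponds to a 21.94 h lag.
06:00 + 21.94 h ≈ 03:57 → 04:00 to the nearest hour.

04:00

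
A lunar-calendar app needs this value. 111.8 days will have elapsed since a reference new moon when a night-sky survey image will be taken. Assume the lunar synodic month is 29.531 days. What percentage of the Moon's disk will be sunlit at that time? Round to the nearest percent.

39%

111.8 d spans 3 complete synodic months (3 × 29.531 = 88.59 d) plus 23.21 d.
The Moon has covered 23.21/29.531 of its cycle, so θ ≈ 360° × 23.21/29.531 = 282.9°.
With cos θ = 0.223, the lit fraction is (1 − 0.223)/2 ≈ 0.388, so 39%.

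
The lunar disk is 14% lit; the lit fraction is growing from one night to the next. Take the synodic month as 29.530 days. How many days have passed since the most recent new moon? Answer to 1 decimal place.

3.6 days

Invert f = (1 − cos θ)/2 to get cos θ = 1 − 2(0.14) = 0.720, hence θ₀ = arccos 0.720 = 43.9°.
Waxing ⇒ before full, so θ = 43.9°.
That fraction of the synodic month is 43.9/360 × 29.530 d ≈ 3.60 d.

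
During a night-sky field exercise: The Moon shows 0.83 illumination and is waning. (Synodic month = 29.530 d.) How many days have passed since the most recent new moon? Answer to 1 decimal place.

18.8 days

From f = (1 − cos θ)/2: cos θ = 1 − 2×0.83 = -0.660; arccos → 131.3°.
Since the Moon is past full (waning), take the reflex angle: θ = 360° − 131.3° = 228.7°.
Age = 29.530 × 228.7°/360° ≈ 18.76 days.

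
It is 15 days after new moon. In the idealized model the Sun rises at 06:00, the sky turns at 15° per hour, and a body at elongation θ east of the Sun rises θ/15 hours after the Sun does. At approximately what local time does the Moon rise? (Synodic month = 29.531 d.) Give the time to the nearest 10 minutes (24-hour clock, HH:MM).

18:10

Phase angle: θ = 360°·(15 d)/(29.531 d) = 182.9°.
The Moon trails the Sun by θ/15 = 182.9/15 ≈ 12.19 hours.
06:00 + 12.191 h ≈ 18:11 → 18:10 to the nearest ten minutes.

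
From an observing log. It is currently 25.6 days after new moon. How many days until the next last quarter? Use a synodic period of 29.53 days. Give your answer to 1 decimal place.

26.1 days

Last quarter is 0.75 of the way through the cycle: age 0.75 × 29.53 = 22.148 d.
This lunation's last quarter (22.148 d) has passed, so add one period: 51.678 − 25.6 = 26.078 days.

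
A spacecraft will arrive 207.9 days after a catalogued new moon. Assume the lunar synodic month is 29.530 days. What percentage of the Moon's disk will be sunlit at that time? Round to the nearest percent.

2%

207.9/29.530 = 7.040 lunations, so 7 complete cycles and 1.19 d into the next.
Phase angle: θ = 360°·(1.19 d)/(29.530 d) = 14.5°.
With cos θ = 0.968, the lit fraction is (1 − 0.968)/2 ≈ 0.016, so 2%.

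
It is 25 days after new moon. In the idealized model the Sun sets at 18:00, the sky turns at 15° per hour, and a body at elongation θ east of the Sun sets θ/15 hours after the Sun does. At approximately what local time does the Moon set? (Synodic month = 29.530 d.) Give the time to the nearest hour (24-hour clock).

14:00

Elongation θ = 360° × 25/29.530 ≈ 304.8°.
At 15° of sky rotation per hour, 304.8° corresponds to a 20.32 h lag.
18:00 + 20.32 h ≈ 14:19 → 14:00 to the nearest hour.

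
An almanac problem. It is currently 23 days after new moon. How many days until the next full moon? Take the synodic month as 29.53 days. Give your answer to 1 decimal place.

21.3 days

Full moon occurs at elongation 180°, i.e. at age 29.53 × 180/360 = 14.765 d.
This lunation's full moon (14.765 d) has passed, so add one period: 44.295 − 23 = 21.295 days.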